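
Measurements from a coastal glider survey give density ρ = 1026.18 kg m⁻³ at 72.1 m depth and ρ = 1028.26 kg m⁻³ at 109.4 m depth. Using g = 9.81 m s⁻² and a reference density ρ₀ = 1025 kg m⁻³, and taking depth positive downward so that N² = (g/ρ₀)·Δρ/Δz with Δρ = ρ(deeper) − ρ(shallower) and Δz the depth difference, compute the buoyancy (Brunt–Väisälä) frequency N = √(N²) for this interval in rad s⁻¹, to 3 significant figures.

0.0231 rad s⁻¹

Δρ = 1028.26 − 1026.18 = 2.08 kg m⁻³ over Δz = 109.4 − 72.1 = 37.3 m.
N² = (9.81/1025) × (2.08/37.3) = 5.3370 × 10⁻⁴ s⁻².
N = √(5.3370 × 10⁻⁴) = 0.023102 rad s⁻¹ ≈ 0.0231 rad s⁻¹.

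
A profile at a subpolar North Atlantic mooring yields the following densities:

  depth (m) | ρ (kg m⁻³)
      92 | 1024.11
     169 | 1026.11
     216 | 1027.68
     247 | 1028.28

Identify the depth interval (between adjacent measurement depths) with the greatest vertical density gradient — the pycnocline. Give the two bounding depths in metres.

Compute the density gradient over each adjacent pair:
  92–169 m: Δρ/Δz = 2.00/77 = 0.026 kg m⁻⁴
  169–216 m: Δρ/Δz = 1.57/47 = 0.033 kg m⁻⁴
  216–247 m: Δρ/Δz = 0.60/31 = 0.019 kg m⁻⁴
The largest gradient is in the 169–216 m interval — the pycnocline.

169–216 m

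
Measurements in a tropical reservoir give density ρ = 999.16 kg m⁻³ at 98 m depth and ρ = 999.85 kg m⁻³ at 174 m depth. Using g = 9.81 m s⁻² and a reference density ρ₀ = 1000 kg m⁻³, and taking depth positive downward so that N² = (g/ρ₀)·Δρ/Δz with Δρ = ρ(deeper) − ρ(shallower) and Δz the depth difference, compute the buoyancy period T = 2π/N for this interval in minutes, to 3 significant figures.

11.1 min

Δρ = 999.85 − 999.16 = 0.69 kg m⁻³ over Δz = 174 − 98 = 76 m.
N² = (9.81/1000) × (0.69/76) = 8.9064 × 10⁻⁵ s⁻².
N = √(8.9064 × 10⁻⁵) = 9.4374 × 10⁻³ rad s⁻¹, so T = 2π/N = 665.78 s = 11.096 min ≈ 11.1 min.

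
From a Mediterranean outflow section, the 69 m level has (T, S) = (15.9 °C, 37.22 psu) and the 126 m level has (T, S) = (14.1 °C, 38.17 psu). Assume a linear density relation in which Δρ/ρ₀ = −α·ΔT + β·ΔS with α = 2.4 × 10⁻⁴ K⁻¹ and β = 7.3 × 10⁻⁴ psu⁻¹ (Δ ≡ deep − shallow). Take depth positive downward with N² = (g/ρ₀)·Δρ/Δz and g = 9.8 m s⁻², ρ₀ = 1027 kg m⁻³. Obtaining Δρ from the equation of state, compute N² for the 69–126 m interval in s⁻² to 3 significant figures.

1.94 × 10⁻⁴ s⁻²

ΔT = -1.8 K, ΔS = +0.95 psu (deep − shallow).
Δρ/ρ₀ = −αΔT + βΔS = 4.32 × 10⁻⁴ + 6.935 × 10⁻⁴ = 1.1255 × 10⁻³, so Δρ ≈ 1.156 kg m⁻³.
N² = (g/ρ₀)·Δρ/Δz = g·(Δρ/ρ₀)/Δz = 9.8 × 1.1255 × 10⁻³ / 57 = 1.9351 × 10⁻⁴ s⁻² ≈ 1.94 × 10⁻⁴ s⁻².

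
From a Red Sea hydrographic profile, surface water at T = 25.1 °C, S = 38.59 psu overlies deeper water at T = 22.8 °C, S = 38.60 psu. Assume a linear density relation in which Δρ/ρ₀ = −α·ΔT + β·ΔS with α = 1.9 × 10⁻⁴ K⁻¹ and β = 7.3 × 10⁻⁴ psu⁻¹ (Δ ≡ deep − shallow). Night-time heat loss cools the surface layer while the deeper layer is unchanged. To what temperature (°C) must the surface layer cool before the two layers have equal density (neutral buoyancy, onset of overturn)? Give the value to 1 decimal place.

22.8 °C

Neutral buoyancy requires Δρ = 0, i.e. −α(T_deep − T_surf′) + β(S_deep − S_surf) = 0.
T_surf′ = T_deep − (β/α)·ΔS = 22.8 − (7.3 × 10⁻⁴/1.9 × 10⁻⁴)·(+0.01) = 22.762 °C.
Cooling required: 25.1 − (22.762) = 2.338 °C.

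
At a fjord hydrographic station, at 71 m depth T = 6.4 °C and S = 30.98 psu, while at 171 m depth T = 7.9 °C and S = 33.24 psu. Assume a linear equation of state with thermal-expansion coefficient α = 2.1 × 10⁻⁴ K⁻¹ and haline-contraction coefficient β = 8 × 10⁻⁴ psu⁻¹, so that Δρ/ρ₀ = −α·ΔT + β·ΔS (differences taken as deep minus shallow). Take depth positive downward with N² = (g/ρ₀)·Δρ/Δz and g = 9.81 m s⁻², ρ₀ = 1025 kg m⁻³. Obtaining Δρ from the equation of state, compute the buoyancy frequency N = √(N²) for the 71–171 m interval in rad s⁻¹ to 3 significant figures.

0.0121 rad s⁻¹

ΔT = +1.5 K, ΔS = +2.26 psu (deep − shallow).
Δρ/ρ₀ = −αΔT + βΔS = -3.15 × 10⁻⁴ + 1.808 × 10⁻³ = 1.493 × 10⁻³, so Δρ ≈ 1.530 kg m⁻³.
N² = (g/ρ₀)·Δρ/Δz = g·(Δρ/ρ₀)/Δz = 9.81 × 1.493 × 10⁻³ / 100 = 1.4646 × 10⁻⁴ s⁻².
N = √(1.4646 × 10⁻⁴) = 0.012102 rad s⁻¹ ≈ 0.0121 rad s⁻¹.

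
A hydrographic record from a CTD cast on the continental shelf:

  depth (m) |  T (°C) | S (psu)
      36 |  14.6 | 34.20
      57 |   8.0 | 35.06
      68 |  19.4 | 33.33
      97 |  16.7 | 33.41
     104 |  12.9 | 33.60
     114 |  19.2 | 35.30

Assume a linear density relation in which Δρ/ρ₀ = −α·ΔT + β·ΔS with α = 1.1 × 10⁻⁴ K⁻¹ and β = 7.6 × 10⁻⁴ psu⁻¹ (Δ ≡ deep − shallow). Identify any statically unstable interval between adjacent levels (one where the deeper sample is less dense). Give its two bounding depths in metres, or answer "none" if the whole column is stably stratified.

Evaluate Δρ/ρ₀ = −αΔT + βΔS across each adjacent pair:
  36–57 m: −αΔT+βΔS = −(1.1 × 10⁻⁴)(-6.6)+(7.6 × 10⁻⁴)(+0.86) = 1.4 × 10⁻³ → stable
  57–68 m: −αΔT+βΔS = −(1.1 × 10⁻⁴)(+11.4)+(7.6 × 10⁻⁴)(-1.73) = -2.6 × 10⁻³ → UNSTABLE
  68–97 m: −αΔT+βΔS = −(1.1 × 10⁻⁴)(-2.7)+(7.6 × 10⁻⁴)(+0.08) = 3.6 × 10⁻⁴ → stable
  97–104 m: −αΔT+βΔS = −(1.1 × 10⁻⁴)(-3.8)+(7.6 × 10⁻⁴)(+0.19) = 5.6 × 10⁻⁴ → stable
  104–114 m: −αΔT+βΔS = −(1.1 × 10⁻⁴)(+6.3)+(7.6 × 10⁻⁴)(+1.70) = 6.0 × 10⁻⁴ → stable
The 57–68 m interval has Δρ < 0: lighter water underlies denser water.

57–68 m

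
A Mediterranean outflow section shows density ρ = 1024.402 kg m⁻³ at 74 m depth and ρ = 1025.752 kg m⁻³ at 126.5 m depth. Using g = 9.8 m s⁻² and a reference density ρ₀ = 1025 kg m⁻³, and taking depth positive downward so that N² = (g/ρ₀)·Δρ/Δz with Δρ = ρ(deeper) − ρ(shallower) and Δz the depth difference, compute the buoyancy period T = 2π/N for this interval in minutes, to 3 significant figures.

6.68 min

Δρ = 1025.752 − 1024.402 = 1.350 kg m⁻³ over Δz = 126.5 − 74 = 52.5 m.
N² = (9.8/1025) × (1.350/52.5) = 2.4585 × 10⁻⁴ s⁻².
N = √(2.4585 × 10⁻⁴) = 0.015680 rad s⁻¹, so T = 2π/N = 400.71 s = 6.6785 min ≈ 6.68 min.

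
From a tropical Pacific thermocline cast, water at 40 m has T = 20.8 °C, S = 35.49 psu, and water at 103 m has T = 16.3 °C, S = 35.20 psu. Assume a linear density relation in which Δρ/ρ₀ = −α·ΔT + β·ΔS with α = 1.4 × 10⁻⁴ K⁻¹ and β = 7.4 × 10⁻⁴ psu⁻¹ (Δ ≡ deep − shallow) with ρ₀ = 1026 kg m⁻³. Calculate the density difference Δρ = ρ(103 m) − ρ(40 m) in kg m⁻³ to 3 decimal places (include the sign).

+0.426 kg m⁻³

ΔT = -4.5 K, ΔS = -0.29 psu (deep − shallow).
Δρ/ρ₀ = −(1.4 × 10⁻⁴)(-4.5) + (7.4 × 10⁻⁴)(-0.29) = 4.154 × 10⁻⁴.
Δρ = 1026 × (4.154 × 10⁻⁴) = +0.426 kg m⁻³.
Positive Δρ: denser below, stable.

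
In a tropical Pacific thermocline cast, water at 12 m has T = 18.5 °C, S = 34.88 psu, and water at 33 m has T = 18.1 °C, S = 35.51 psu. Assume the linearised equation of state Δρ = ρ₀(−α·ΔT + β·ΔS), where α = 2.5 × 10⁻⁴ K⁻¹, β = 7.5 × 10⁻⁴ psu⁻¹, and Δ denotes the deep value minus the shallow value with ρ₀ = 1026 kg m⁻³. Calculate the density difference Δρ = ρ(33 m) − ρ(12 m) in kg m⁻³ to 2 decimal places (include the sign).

+0.59 kg m⁻³

ΔT = -0.4 K, ΔS = +0.63 psu (deep − shallow).
Δρ/ρ₀ = −(2.5 × 10⁻⁴)(-0.4) + (7.5 × 10⁻⁴)(+0.63) = 5.725 × 10⁻⁴.
Δρ = 1026 × (5.725 × 10⁻⁴) = +0.59 kg m⁻³.
Positive Δρ: denser below, stable.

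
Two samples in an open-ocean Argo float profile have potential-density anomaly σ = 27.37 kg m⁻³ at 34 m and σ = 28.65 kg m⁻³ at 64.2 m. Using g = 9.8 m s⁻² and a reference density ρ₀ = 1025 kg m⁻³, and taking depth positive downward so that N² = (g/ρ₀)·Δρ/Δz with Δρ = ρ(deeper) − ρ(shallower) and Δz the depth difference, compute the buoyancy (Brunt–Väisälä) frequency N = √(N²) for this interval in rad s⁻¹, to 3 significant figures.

0.0201 rad s⁻¹

Δρ = 1028.65 − 1027.37 = 1.28 kg m⁻³ over Δz = 64.2 − 34 = 30.2 m.
N² = (9.8/1025) × (1.28/30.2) = 4.0523 × 10⁻⁴ s⁻².
N = √(4.0523 × 10⁻⁴) = 0.020130 rad s⁻¹ ≈ 0.0201 rad s⁻¹.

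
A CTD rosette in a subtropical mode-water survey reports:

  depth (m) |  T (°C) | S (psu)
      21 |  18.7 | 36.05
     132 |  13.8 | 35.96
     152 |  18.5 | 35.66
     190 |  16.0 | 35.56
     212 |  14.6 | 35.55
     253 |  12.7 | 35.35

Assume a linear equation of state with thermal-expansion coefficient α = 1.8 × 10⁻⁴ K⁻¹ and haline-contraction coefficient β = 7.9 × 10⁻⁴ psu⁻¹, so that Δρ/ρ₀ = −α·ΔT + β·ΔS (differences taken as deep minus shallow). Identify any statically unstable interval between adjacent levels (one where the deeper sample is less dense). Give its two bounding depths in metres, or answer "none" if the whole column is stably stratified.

Evaluate Δρ/ρ₀ = −αΔT + βΔS across each adjacent pair:
  21–132 m: −αΔT+βΔS = −(1.8 × 10⁻⁴)(-4.9)+(7.9 × 10⁻⁴)(-0.09) = 8.1 × 10⁻⁴ → stable
  132–152 m: −αΔT+βΔS = −(1.8 × 10⁻⁴)(+4.7)+(7.9 × 10⁻⁴)(-0.30) = -1.1 × 10⁻³ → UNSTABLE
  152–190 m: −αΔT+βΔS = −(1.8 × 10⁻⁴)(-2.5)+(7.9 × 10⁻⁴)(-0.10) = 3.7 × 10⁻⁴ → stable
  190–212 m: −αΔT+βΔS = −(1.8 × 10⁻⁴)(-1.4)+(7.9 × 10⁻⁴)(-0.01) = 2.4 × 10⁻⁴ → stable
  212–253 m: −αΔT+βΔS = −(1.8 × 10⁻⁴)(-1.9)+(7.9 × 10⁻⁴)(-0.20) = 1.8 × 10⁻⁴ → stable
The 132–152 m interval has Δρ < 0: lighter water underlies denser water.

132–152 m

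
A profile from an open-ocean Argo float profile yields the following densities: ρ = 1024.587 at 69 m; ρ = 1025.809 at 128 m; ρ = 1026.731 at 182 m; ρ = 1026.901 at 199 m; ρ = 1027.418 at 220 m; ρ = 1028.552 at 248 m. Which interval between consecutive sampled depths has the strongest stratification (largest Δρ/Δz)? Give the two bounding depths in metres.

Compute the density gradient over each adjacent pair:
  69–128 m: Δρ/Δz = 1.222/59 = 0.021 kg m⁻⁴
  128–182 m: Δρ/Δz = 0.922/54 = 0.017 kg m⁻⁴
  182–199 m: Δρ/Δz = 0.170/17 = 0.010 kg m⁻⁴
  199–220 m: Δρ/Δz = 0.517/21 = 0.025 kg m⁻⁴
  220–248 m: Δρ/Δz = 1.134/28 = 0.040 kg m⁻⁴
The largest gradient is in the 220–248 m interval — the pycnocline.

220–248 m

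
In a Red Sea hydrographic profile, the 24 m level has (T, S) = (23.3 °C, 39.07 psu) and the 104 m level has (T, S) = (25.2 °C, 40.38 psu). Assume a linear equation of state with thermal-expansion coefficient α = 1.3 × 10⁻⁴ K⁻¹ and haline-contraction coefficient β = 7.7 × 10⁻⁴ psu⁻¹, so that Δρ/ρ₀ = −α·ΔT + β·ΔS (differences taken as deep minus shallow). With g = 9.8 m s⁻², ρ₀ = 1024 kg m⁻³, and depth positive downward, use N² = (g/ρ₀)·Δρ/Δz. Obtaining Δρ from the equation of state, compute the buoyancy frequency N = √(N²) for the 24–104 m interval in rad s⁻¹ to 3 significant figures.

ΔT = +1.9 K, ΔS = +1.31 psu (deep − shallow).
Δρ/ρ₀ = −αΔT + βΔS = -2.47 × 10⁻⁴ + 1.0087 × 10⁻³ = 7.617 × 10⁻⁴, so Δρ ≈ 0.7800 kg m⁻³.
N² = (g/ρ₀)·Δρ/Δz = g·(Δρ/ρ₀)/Δz = 9.8 × 7.617 × 10⁻⁴ / 80 = 9.3308 × 10⁻⁵ s⁻².
N = √(9.3308 × 10⁻⁵) = 9.6596 × 10⁻³ rad s⁻¹ ≈ 9.66 × 10⁻³ rad s⁻¹.

9.66 × 10⁻³ rad s⁻¹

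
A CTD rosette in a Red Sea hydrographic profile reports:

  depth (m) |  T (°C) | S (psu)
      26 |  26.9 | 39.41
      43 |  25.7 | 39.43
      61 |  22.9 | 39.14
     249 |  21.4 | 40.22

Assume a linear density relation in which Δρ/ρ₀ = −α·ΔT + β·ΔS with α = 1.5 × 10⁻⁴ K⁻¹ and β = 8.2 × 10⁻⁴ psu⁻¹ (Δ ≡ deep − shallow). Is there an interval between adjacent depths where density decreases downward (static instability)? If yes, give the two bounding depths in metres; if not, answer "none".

none

Evaluate Δρ/ρ₀ = −αΔT + βΔS across each adjacent pair:
  26–43 m: −αΔT+βΔS = −(1.5 × 10⁻⁴)(-1.2)+(8.2 × 10⁻⁴)(+0.02) = 2.0 × 10⁻⁴ → stable
  43–61 m: −αΔT+βΔS = −(1.5 × 10⁻⁴)(-2.8)+(8.2 × 10⁻⁴)(-0.29) = 1.8 × 10⁻⁴ → stable
  61–249 m: −αΔT+βΔS = −(1.5 × 10⁻⁴)(-1.5)+(8.2 × 10⁻⁴)(+1.08) = 1.1 × 10⁻³ → stable
Every interval has Δρ > 0: the column is stably stratified throughout.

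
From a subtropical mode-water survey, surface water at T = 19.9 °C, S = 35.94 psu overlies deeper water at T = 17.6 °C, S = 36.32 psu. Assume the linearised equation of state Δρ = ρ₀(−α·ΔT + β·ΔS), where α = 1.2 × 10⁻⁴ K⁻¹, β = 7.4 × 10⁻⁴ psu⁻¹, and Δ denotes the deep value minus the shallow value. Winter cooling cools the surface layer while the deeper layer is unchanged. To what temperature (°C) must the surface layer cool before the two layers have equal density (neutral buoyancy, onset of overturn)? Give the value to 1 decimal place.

15.3 °C

Neutral buoyancy requires Δρ = 0, i.e. −α(T_deep − T_surf′) + β(S_deep − S_surf) = 0.
T_surf′ = T_deep − (β/α)·ΔS = 17.6 − (7.4 × 10⁻⁴/1.2 × 10⁻⁴)·(+0.38) = 15.257 °C.
Cooling required: 19.9 − (15.257) = 4.643 °C.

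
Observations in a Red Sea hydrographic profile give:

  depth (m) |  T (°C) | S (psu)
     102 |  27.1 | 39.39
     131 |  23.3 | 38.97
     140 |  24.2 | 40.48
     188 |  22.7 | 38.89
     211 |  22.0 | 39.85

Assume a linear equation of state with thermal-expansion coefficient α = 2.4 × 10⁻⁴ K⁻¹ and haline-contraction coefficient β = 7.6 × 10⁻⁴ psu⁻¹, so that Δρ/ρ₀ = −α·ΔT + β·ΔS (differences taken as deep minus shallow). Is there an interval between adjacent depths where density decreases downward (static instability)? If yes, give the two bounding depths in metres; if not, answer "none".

Evaluate Δρ/ρ₀ = −αΔT + βΔS across each adjacent pair:
  102–131 m: −αΔT+βΔS = −(2.4 × 10⁻⁴)(-3.8)+(7.6 × 10⁻⁴)(-0.42) = 5.9 × 10⁻⁴ → stable
  131–140 m: −αΔT+βΔS = −(2.4 × 10⁻⁴)(+0.9)+(7.6 × 10⁻⁴)(+1.51) = 9.3 × 10⁻⁴ → stable
  140–188 m: −αΔT+βΔS = −(2.4 × 10⁻⁴)(-1.5)+(7.6 × 10⁻⁴)(-1.59) = -8.5 × 10⁻⁴ → UNSTABLE
  188–211 m: −αΔT+βΔS = −(2.4 × 10⁻⁴)(-0.7)+(7.6 × 10⁻⁴)(+0.96) = 9.0 × 10⁻⁴ → stable
The 140–188 m interval has Δρ < 0: lighter water underlies denser water.

140–188 m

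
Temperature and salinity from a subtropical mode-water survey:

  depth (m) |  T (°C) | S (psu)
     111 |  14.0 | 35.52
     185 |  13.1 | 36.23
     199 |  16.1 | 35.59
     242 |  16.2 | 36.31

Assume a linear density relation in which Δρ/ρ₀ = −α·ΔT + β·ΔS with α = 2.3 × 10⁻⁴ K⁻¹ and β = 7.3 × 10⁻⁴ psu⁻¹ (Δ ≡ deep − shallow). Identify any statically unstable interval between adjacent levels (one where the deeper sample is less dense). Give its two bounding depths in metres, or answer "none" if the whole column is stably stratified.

185–199 m

Evaluate Δρ/ρ₀ = −αΔT + βΔS across each adjacent pair:
  111–185 m: −αΔT+βΔS = −(2.3 × 10⁻⁴)(-0.9)+(7.3 × 10⁻⁴)(+0.71) = 7.3 × 10⁻⁴ → stable
  185–199 m: −αΔT+βΔS = −(2.3 × 10⁻⁴)(+3.0)+(7.3 × 10⁻⁴)(-0.64) = -1.2 × 10⁻³ → UNSTABLE
  199–242 m: −αΔT+βΔS = −(2.3 × 10⁻⁴)(+0.1)+(7.3 × 10⁻⁴)(+0.72) = 5.0 × 10⁻⁴ → stable
The 185–199 m interval has Δρ < 0: lighter water underlies denser water.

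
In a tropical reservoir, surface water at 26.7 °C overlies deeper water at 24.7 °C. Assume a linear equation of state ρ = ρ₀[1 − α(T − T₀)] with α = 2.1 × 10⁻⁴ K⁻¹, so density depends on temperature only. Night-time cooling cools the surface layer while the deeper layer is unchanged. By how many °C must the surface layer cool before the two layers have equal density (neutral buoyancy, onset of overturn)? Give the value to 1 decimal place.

2.0 °C

With temperature the only control, equal density requires T_surf′ = T_deep.
T_surf′ = 24.7 °C.
Cooling required: 26.7 − 24.7 = 2.0 °C.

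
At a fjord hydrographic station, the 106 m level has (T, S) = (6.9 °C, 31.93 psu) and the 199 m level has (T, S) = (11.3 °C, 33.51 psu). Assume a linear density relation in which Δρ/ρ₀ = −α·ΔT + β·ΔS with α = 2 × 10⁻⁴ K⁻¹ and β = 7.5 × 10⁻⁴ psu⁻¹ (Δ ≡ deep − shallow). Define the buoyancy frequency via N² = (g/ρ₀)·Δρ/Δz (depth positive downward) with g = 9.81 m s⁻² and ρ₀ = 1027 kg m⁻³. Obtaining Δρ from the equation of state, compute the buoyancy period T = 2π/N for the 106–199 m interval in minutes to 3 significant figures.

18.5 min

ΔT = +4.4 K, ΔS = +1.58 psu (deep − shallow).
Δρ/ρ₀ = −αΔT + βΔS = -8.80 × 10⁻⁴ + 1.185 × 10⁻³ = 3.05 × 10⁻⁴, so Δρ ≈ 0.3132 kg m⁻³.
N² = (g/ρ₀)·Δρ/Δz = g·(Δρ/ρ₀)/Δz = 9.81 × 3.05 × 10⁻⁴ / 93 = 3.2173 × 10⁻⁵ s⁻².
N = √(3.2173 × 10⁻⁵) = 5.6721 × 10⁻³ rad s⁻¹ → T = 2π/N = 1.1077 × 10³ s = 18.462 min ≈ 18.5 min.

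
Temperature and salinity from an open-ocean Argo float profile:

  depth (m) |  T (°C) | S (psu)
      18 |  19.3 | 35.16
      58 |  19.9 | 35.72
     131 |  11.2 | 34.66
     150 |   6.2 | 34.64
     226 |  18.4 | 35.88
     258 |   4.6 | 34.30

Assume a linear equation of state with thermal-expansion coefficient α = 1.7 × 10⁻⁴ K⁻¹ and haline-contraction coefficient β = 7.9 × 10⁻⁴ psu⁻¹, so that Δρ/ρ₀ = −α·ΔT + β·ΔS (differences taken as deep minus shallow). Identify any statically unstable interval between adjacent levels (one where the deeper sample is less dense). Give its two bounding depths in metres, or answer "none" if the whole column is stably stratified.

150–226 m

Evaluate Δρ/ρ₀ = −αΔT + βΔS across each adjacent pair:
  18–58 m: −αΔT+βΔS = −(1.7 × 10⁻⁴)(+0.6)+(7.9 × 10⁻⁴)(+0.56) = 3.4 × 10⁻⁴ → stable
  58–131 m: −αΔT+βΔS = −(1.7 × 10⁻⁴)(-8.7)+(7.9 × 10⁻⁴)(-1.06) = 6.4 × 10⁻⁴ → stable
  131–150 m: −αΔT+βΔS = −(1.7 × 10⁻⁴)(-5.0)+(7.9 × 10⁻⁴)(-0.02) = 8.3 × 10⁻⁴ → stable
  150–226 m: −αΔT+βΔS = −(1.7 × 10⁻⁴)(+12.2)+(7.9 × 10⁻⁴)(+1.24) = -1.1 × 10⁻³ → UNSTABLE
  226–258 m: −αΔT+βΔS = −(1.7 × 10⁻⁴)(-13.8)+(7.9 × 10⁻⁴)(-1.58) = 1.1 × 10⁻³ → stable
The 150–226 m interval has Δρ < 0: lighter water underlies denser water.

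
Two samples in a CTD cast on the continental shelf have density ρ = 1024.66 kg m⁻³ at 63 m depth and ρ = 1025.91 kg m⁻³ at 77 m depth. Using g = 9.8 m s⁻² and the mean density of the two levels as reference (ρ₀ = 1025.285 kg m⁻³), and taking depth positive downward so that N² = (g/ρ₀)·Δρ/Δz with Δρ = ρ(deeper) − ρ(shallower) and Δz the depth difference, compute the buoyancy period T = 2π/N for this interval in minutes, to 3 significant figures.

3.58 min

Δρ = 1025.91 − 1024.66 = 1.25 kg m⁻³ over Δz = 77 − 63 = 14 m.
N² = (9.8/1025.285) × (1.25/14) = 8.5342 × 10⁻⁴ s⁻².
N = √(8.5342 × 10⁻⁴) = 0.029213 rad s⁻¹, so T = 2π/N = 215.08 s = 3.5847 min ≈ 3.58 min.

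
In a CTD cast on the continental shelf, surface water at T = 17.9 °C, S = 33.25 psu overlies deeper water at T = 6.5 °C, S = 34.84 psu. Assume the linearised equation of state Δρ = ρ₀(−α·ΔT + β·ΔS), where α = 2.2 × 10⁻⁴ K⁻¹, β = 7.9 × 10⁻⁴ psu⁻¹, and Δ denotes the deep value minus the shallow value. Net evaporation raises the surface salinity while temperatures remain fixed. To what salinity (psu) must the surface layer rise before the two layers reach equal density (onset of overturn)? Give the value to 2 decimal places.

38.01 psu

Neutral buoyancy requires −α(T_deep − T_surf) + β(S_deep − S_surf′) = 0.
S_surf′ = S_deep − (α/β)·ΔT = 34.84 − (2.2 × 10⁻⁴/7.9 × 10⁻⁴)·(-11.4) = 38.0147 psu.
Increase required: 38.0147 − 33.25 = 4.7647 psu.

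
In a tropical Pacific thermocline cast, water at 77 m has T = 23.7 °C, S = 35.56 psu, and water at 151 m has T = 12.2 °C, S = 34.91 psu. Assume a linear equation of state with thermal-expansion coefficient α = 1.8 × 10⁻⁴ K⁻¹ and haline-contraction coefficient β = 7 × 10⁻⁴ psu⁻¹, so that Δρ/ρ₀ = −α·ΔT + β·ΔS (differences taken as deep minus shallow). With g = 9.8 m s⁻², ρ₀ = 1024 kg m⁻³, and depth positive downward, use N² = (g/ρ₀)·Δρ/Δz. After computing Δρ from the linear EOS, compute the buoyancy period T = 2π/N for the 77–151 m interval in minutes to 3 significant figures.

ΔT = -11.5 K, ΔS = -0.65 psu (deep − shallow).
Δρ/ρ₀ = −αΔT + βΔS = 2.07 × 10⁻³ − 4.55 × 10⁻⁴ = 1.615 × 10⁻³, so Δρ ≈ 1.654 kg m⁻³.
N² = (g/ρ₀)·Δρ/Δz = g·(Δρ/ρ₀)/Δz = 9.8 × 1.615 × 10⁻³ / 74 = 2.1388 × 10⁻⁴ s⁻².
N = √(2.1388 × 10⁻⁴) = 0.014625 rad s⁻¹ → T = 2π/N = 429.62 s = 7.1603 min ≈ 7.16 min.

7.16 min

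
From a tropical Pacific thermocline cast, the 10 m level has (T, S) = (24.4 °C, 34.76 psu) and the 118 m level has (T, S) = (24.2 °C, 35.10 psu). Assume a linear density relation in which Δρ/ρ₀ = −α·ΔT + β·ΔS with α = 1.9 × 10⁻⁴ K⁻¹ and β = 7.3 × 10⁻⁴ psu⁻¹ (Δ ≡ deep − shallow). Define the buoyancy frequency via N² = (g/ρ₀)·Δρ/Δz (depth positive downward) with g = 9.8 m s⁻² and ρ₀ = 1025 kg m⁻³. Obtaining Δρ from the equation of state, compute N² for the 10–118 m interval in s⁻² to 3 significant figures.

2.60 × 10⁻⁵ s⁻²

ΔT = -0.2 K, ΔS = +0.34 psu (deep − shallow).
Δρ/ρ₀ = −αΔT + βΔS = 3.80 × 10⁻⁵ + 2.482 × 10⁻⁴ = 2.862 × 10⁻⁴, so Δρ ≈ 0.2934 kg m⁻³.
N² = (g/ρ₀)·Δρ/Δz = g·(Δρ/ρ₀)/Δz = 9.8 × 2.862 × 10⁻⁴ / 108 = 2.5970 × 10⁻⁵ s⁻² ≈ 2.60 × 10⁻⁵ s⁻².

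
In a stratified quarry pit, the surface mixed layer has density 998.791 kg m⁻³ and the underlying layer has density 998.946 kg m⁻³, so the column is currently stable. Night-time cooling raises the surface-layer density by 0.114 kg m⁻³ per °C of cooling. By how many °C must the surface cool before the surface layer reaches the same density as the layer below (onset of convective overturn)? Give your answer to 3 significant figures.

1.36 °C

Density deficit of the surface layer: 998.946 − 998.791 = 0.155 kg m⁻³.
Required change = 0.155 / 0.114 = 1.36 °C.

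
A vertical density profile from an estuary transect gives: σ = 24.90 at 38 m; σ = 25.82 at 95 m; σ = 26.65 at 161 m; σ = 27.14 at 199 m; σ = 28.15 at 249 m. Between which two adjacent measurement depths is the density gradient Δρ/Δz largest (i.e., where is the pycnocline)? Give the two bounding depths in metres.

Compute the density gradient over each adjacent pair:
  38–95 m: Δρ/Δz = 0.92/57 = 0.016 kg m⁻⁴
  95–161 m: Δρ/Δz = 0.83/66 = 0.013 kg m⁻⁴
  161–199 m: Δρ/Δz = 0.49/38 = 0.013 kg m⁻⁴
  199–249 m: Δρ/Δz = 1.01/50 = 0.020 kg m⁻⁴
The largest gradient is in the 199–249 m interval — the pycnocline.

199–249 m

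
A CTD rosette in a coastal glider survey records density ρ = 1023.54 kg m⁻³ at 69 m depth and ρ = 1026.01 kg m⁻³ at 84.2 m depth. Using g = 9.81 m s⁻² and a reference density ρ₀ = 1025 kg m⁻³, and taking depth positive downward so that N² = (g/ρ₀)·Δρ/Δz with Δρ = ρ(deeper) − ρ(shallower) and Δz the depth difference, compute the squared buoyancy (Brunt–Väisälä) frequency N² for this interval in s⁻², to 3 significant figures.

Δρ = 1026.01 − 1023.54 = 2.47 kg m⁻³ over Δz = 84.2 − 69 = 15.2 m.
N² = (9.81/1025) × (2.47/15.2) = 1.5552 × 10⁻³ s⁻² ≈ 1.56 × 10⁻³ s⁻².

1.56 × 10⁻³ s⁻²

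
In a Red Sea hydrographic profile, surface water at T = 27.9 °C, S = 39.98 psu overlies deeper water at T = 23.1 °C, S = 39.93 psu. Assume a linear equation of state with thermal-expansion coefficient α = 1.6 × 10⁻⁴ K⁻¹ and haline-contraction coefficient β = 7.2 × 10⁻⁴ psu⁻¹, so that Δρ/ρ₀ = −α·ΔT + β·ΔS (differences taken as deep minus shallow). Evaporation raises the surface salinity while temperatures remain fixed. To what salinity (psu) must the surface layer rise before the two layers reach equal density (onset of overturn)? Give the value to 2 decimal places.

Neutral buoyancy requires −α(T_deep − T_surf) + β(S_deep − S_surf′) = 0.
S_surf′ = S_deep − (α/β)·ΔT = 39.93 − (1.6 × 10⁻⁴/7.2 × 10⁻⁴)·(-4.8) = 40.9967 psu.
Increase required: 40.9967 − 39.98 = 1.0167 psu.

41.00 psu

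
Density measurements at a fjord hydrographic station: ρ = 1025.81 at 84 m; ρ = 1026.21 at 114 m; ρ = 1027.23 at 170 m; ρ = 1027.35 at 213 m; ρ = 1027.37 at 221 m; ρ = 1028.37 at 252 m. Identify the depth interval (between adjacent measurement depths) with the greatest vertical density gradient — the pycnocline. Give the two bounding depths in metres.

221–252 m

Compute the density gradient over each adjacent pair:
  84–114 m: Δρ/Δz = 0.40/30 = 0.013 kg m⁻⁴
  114–170 m: Δρ/Δz = 1.02/56 = 0.018 kg m⁻⁴
  170–213 m: Δρ/Δz = 0.12/43 = 2.8 × 10⁻³ kg m⁻⁴
  213–221 m: Δρ/Δz = 0.02/8 = 2.5 × 10⁻³ kg m⁻⁴
  221–252 m: Δρ/Δz = 1.00/31 = 0.032 kg m⁻⁴
The largest gradient is in the 221–252 m interval — the pycnocline.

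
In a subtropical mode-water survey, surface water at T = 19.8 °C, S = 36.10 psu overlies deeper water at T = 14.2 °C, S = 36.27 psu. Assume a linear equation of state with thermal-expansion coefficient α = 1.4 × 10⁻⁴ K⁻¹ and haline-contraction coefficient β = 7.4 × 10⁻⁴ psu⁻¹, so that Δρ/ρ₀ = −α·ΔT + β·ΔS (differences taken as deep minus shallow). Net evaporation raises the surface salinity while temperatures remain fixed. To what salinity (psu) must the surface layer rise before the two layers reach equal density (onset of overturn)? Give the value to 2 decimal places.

37.33 psu

Neutral buoyancy requires −α(T_deep − T_surf) + β(S_deep − S_surf′) = 0.
S_surf′ = S_deep − (α/β)·ΔT = 36.27 − (1.4 × 10⁻⁴/7.4 × 10⁻⁴)·(-5.6) = 37.3295 psu.
Increase required: 37.3295 − 36.10 = 1.2295 psu.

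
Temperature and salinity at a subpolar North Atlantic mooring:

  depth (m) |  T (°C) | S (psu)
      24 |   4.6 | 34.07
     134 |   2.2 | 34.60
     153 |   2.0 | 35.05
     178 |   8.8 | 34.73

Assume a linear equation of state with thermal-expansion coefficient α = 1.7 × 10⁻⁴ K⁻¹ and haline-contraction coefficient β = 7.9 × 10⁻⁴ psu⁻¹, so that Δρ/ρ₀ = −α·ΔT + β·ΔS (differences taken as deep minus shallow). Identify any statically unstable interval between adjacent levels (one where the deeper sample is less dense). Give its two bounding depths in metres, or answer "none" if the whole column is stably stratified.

Evaluate Δρ/ρ₀ = −αΔT + βΔS across each adjacent pair:
  24–134 m: −αΔT+βΔS = −(1.7 × 10⁻⁴)(-2.4)+(7.9 × 10⁻⁴)(+0.53) = 8.3 × 10⁻⁴ → stable
  134–153 m: −αΔT+βΔS = −(1.7 × 10⁻⁴)(-0.2)+(7.9 × 10⁻⁴)(+0.45) = 3.9 × 10⁻⁴ → stable
  153–178 m: −αΔT+βΔS = −(1.7 × 10⁻⁴)(+6.8)+(7.9 × 10⁻⁴)(-0.32) = -1.4 × 10⁻³ → UNSTABLE
The 153–178 m interval has Δρ < 0: lighter water underlies denser water.

153–178 m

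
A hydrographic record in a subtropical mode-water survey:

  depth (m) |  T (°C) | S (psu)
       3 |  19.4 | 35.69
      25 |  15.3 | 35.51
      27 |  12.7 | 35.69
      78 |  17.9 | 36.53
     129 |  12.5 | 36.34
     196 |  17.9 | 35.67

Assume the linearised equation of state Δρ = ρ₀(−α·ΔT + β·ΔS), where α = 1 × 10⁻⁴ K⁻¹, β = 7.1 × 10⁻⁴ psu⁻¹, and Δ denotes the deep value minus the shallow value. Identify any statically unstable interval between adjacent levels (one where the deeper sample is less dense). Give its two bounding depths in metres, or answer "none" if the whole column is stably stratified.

Evaluate Δρ/ρ₀ = −αΔT + βΔS across each adjacent pair:
  3–25 m: −αΔT+βΔS = −(1 × 10⁻⁴)(-4.1)+(7.1 × 10⁻⁴)(-0.18) = 2.8 × 10⁻⁴ → stable
  25–27 m: −αΔT+βΔS = −(1 × 10⁻⁴)(-2.6)+(7.1 × 10⁻⁴)(+0.18) = 3.9 × 10⁻⁴ → stable
  27–78 m: −αΔT+βΔS = −(1 × 10⁻⁴)(+5.2)+(7.1 × 10⁻⁴)(+0.84) = 7.6 × 10⁻⁵ → stable
  78–129 m: −αΔT+βΔS = −(1 × 10⁻⁴)(-5.4)+(7.1 × 10⁻⁴)(-0.19) = 4.1 × 10⁻⁴ → stable
  129–196 m: −αΔT+βΔS = −(1 × 10⁻⁴)(+5.4)+(7.1 × 10⁻⁴)(-0.67) = -1.0 × 10⁻³ → UNSTABLE
The 129–196 m interval has Δρ < 0: lighter water underlies denser water.

129–196 m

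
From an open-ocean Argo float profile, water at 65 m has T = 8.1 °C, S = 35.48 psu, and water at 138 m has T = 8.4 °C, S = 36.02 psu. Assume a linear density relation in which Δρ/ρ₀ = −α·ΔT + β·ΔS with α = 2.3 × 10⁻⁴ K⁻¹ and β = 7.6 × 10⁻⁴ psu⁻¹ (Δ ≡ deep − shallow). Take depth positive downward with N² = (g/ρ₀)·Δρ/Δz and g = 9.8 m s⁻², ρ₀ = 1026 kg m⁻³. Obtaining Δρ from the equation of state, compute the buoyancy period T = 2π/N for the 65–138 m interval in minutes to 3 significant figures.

15.5 min

ΔT = +0.3 K, ΔS = +0.54 psu (deep − shallow).
Δρ/ρ₀ = −αΔT + βΔS = -6.90 × 10⁻⁵ + 4.104 × 10⁻⁴ = 3.414 × 10⁻⁴, so Δρ ≈ 0.3503 kg m⁻³.
N² = (g/ρ₀)·Δρ/Δz = g·(Δρ/ρ₀)/Δz = 9.8 × 3.414 × 10⁻⁴ / 73 = 4.5832 × 10⁻⁵ s⁻².
N = √(4.5832 × 10⁻⁵) = 6.7699 × 10⁻³ rad s⁻¹ → T = 2π/N = 928.11 s = 15.469 min ≈ 15.5 min.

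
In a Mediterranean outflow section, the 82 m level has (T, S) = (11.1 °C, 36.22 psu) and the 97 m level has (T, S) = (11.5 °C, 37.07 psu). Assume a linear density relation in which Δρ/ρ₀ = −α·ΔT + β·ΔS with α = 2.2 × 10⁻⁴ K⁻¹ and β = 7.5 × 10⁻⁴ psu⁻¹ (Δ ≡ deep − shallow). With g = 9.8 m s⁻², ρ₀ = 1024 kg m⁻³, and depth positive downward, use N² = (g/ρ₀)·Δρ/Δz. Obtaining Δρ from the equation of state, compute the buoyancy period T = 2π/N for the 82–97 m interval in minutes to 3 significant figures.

5.53 min

ΔT = +0.4 K, ΔS = +0.85 psu (deep − shallow).
Δρ/ρ₀ = −αΔT + βΔS = -8.80 × 10⁻⁵ + 6.375 × 10⁻⁴ = 5.495 × 10⁻⁴, so Δρ ≈ 0.5627 kg m⁻³.
N² = (g/ρ₀)·Δρ/Δz = g·(Δρ/ρ₀)/Δz = 9.8 × 5.495 × 10⁻⁴ / 15 = 3.5901 × 10⁻⁴ s⁻².
N = √(3.5901 × 10⁻⁴) = 0.018948 rad s⁻¹ → T = 2π/N = 331.60 s = 5.5267 min ≈ 5.53 min.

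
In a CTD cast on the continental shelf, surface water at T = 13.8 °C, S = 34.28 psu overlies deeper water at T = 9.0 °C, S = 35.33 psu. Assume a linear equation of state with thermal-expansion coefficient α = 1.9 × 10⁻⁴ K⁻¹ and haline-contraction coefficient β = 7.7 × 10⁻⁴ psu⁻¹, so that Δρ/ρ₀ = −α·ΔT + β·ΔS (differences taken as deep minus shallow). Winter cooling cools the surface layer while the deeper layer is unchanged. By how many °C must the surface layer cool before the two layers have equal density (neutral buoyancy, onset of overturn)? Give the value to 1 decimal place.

Neutral buoyancy requires Δρ = 0, i.e. −α(T_deep − T_surf′) + β(S_deep − S_surf) = 0.
T_surf′ = T_deep − (β/α)·ΔS = 9.0 − (7.7 × 10⁻⁴/1.9 × 10⁻⁴)·(+1.05) = 4.745 °C.
Cooling required: 13.8 − (4.745) = 9.055 °C.

9.1 °C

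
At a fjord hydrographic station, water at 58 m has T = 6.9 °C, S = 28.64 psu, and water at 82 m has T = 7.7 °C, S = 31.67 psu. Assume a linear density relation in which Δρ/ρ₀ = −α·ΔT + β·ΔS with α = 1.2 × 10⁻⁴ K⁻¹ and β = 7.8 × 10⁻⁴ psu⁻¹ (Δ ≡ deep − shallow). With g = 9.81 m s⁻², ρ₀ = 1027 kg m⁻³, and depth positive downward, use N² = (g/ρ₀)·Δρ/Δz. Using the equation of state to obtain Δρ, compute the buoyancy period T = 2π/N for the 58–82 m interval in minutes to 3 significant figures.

3.44 min

ΔT = +0.8 K, ΔS = +3.03 psu (deep − shallow).
Δρ/ρ₀ = −αΔT + βΔS = -9.60 × 10⁻⁵ + 2.3634 × 10⁻³ = 2.2674 × 10⁻³, so Δρ ≈ 2.329 kg m⁻³.
N² = (g/ρ₀)·Δρ/Δz = g·(Δρ/ρ₀)/Δz = 9.81 × 2.2674 × 10⁻³ / 24 = 9.2680 × 10⁻⁴ s⁻².
N = √(9.2680 × 10⁻⁴) = 0.030443 rad s⁻¹ → T = 2π/N = 206.39 s = 3.4398 min ≈ 3.44 min.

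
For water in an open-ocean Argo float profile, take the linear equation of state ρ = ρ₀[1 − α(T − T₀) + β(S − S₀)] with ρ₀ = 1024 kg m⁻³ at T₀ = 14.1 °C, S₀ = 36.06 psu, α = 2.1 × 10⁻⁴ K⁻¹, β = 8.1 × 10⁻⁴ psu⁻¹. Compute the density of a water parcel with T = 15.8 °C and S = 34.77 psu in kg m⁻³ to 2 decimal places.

T − T₀ = +1.7 K, S − S₀ = -1.29 psu.
Bracket = 1 − α·(+1.7) + β·(-1.29) = 1 + (-1.4019 × 10⁻³) = 0.9985981.
ρ = 1024 × 0.9985981 = 1022.56 kg m⁻³.

1022.56 kg m⁻³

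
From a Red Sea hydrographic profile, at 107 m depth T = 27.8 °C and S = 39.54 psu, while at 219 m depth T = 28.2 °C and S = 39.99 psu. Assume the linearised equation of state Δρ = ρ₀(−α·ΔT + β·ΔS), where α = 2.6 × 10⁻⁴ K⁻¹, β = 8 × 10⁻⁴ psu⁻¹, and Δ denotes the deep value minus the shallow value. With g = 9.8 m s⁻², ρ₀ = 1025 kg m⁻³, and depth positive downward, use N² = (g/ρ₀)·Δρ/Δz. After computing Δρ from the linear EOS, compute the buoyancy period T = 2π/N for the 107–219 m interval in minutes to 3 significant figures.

ΔT = +0.4 K, ΔS = +0.45 psu (deep − shallow).
Δρ/ρ₀ = −αΔT + βΔS = -1.04 × 10⁻⁴ + 3.60 × 10⁻⁴ = 2.56 × 10⁻⁴, so Δρ ≈ 0.2624 kg m⁻³.
N² = (g/ρ₀)·Δρ/Δz = g·(Δρ/ρ₀)/Δz = 9.8 × 2.56 × 10⁻⁴ / 112 = 2.2400 × 10⁻⁵ s⁻².
N = √(2.2400 × 10⁻⁵) = 4.7329 × 10⁻³ rad s⁻¹ → T = 2π/N = 1.3276 × 10³ s = 22.127 min ≈ 22.1 min.

22.1 min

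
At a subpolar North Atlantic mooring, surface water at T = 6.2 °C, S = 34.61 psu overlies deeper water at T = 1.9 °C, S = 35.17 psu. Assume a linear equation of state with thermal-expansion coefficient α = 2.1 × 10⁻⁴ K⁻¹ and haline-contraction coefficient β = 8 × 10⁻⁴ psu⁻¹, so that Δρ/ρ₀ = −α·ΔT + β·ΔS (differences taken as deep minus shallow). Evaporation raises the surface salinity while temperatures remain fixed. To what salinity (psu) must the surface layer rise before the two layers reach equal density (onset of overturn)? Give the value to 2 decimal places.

36.30 psu

Neutral buoyancy requires −α(T_deep − T_surf) + β(S_deep − S_surf′) = 0.
S_surf′ = S_deep − (α/β)·ΔT = 35.17 − (2.1 × 10⁻⁴/8 × 10⁻⁴)·(-4.3) = 36.2987 psu.
Increase required: 36.2987 − 34.61 = 1.6887 psu.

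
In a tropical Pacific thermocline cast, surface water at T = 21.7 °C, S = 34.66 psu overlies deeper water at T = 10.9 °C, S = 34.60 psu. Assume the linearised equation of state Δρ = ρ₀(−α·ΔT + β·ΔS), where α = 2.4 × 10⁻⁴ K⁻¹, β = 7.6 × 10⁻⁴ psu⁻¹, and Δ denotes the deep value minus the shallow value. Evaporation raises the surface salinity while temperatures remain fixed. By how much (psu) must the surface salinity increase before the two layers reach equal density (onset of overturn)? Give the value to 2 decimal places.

3.35 psu

Neutral buoyancy requires −α(T_deep − T_surf) + β(S_deep − S_surf′) = 0.
S_surf′ = S_deep − (α/β)·ΔT = 34.60 − (2.4 × 10⁻⁴/7.6 × 10⁻⁴)·(-10.8) = 38.0105 psu.
Increase required: 38.0105 − 34.66 = 3.3505 psu.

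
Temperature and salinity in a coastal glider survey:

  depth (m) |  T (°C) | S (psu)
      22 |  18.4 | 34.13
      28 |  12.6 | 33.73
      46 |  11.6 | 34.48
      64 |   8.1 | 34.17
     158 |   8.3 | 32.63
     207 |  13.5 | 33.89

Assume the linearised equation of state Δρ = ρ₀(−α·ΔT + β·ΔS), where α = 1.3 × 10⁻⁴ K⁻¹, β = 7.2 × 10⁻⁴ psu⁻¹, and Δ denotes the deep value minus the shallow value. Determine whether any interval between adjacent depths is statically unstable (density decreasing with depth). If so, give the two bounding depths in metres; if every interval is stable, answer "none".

Evaluate Δρ/ρ₀ = −αΔT + βΔS across each adjacent pair:
  22–28 m: −αΔT+βΔS = −(1.3 × 10⁻⁴)(-5.8)+(7.2 × 10⁻⁴)(-0.40) = 4.7 × 10⁻⁴ → stable
  28–46 m: −αΔT+βΔS = −(1.3 × 10⁻⁴)(-1.0)+(7.2 × 10⁻⁴)(+0.75) = 6.7 × 10⁻⁴ → stable
  46–64 m: −αΔT+βΔS = −(1.3 × 10⁻⁴)(-3.5)+(7.2 × 10⁻⁴)(-0.31) = 2.3 × 10⁻⁴ → stable
  64–158 m: −αΔT+βΔS = −(1.3 × 10⁻⁴)(+0.2)+(7.2 × 10⁻⁴)(-1.54) = -1.1 × 10⁻³ → UNSTABLE
  158–207 m: −αΔT+βΔS = −(1.3 × 10⁻⁴)(+5.2)+(7.2 × 10⁻⁴)(+1.26) = 2.3 × 10⁻⁴ → stable
The 64–158 m interval has Δρ < 0: lighter water underlies denser water.

64–158 m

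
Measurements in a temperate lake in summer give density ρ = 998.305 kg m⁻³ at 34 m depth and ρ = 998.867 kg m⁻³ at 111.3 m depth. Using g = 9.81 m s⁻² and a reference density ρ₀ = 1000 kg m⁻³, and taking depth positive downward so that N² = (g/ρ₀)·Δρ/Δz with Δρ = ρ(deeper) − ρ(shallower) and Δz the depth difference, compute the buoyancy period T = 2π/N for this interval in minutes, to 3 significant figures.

Δρ = 998.867 − 998.305 = 0.562 kg m⁻³ over Δz = 111.3 − 34 = 77.3 m.
N² = (9.81/1000) × (0.562/77.3) = 7.1322 × 10⁻⁵ s⁻².
N = √(7.1322 × 10⁻⁵) = 8.4452 × 10⁻³ rad s⁻¹, so T = 2π/N = 743.99 s = 12.400 min ≈ 12.4 min.

12.4 min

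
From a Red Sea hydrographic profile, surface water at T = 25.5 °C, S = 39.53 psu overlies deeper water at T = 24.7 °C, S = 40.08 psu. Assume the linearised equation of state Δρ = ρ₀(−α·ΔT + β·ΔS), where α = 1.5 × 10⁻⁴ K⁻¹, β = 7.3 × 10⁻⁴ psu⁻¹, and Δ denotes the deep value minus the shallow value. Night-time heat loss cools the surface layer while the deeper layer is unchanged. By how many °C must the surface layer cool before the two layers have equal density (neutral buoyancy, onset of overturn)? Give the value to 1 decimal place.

3.5 °C

Neutral buoyancy requires Δρ = 0, i.e. −α(T_deep − T_surf′) + β(S_deep − S_surf) = 0.
T_surf′ = T_deep − (β/α)·ΔS = 24.7 − (7.3 × 10⁻⁴/1.5 × 10⁻⁴)·(+0.55) = 22.023 °C.
Cooling required: 25.5 − (22.023) = 3.477 °C.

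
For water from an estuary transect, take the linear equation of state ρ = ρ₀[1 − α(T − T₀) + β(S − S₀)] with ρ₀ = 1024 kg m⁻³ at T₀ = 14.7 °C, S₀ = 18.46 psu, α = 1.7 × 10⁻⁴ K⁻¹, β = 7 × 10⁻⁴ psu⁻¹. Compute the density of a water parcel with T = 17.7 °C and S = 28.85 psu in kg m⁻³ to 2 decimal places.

1030.93 kg m⁻³

T − T₀ = +3.0 K, S − S₀ = +10.39 psu.
Bracket = 1 − α·(+3.0) + β·(+10.39) = 1 + (6.763 × 10⁻³) = 1.0067630.
ρ = 1024 × 1.0067630 = 1030.93 kg m⁻³.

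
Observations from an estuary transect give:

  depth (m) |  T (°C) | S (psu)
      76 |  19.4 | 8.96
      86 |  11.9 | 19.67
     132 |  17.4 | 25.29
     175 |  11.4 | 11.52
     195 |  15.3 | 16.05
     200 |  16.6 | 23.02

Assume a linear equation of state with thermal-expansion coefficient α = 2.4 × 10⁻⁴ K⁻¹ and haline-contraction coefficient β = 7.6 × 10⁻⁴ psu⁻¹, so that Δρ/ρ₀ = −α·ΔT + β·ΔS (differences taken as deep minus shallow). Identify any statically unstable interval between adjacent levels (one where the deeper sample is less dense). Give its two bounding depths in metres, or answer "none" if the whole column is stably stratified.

132–175 m

Evaluate Δρ/ρ₀ = −αΔT + βΔS across each adjacent pair:
  76–86 m: −αΔT+βΔS = −(2.4 × 10⁻⁴)(-7.5)+(7.6 × 10⁻⁴)(+10.71) = 9.9 × 10⁻³ → stable
  86–132 m: −αΔT+βΔS = −(2.4 × 10⁻⁴)(+5.5)+(7.6 × 10⁻⁴)(+5.62) = 3.0 × 10⁻³ → stable
  132–175 m: −αΔT+βΔS = −(2.4 × 10⁻⁴)(-6.0)+(7.6 × 10⁻⁴)(-13.77) = -9.0 × 10⁻³ → UNSTABLE
  175–195 m: −αΔT+βΔS = −(2.4 × 10⁻⁴)(+3.9)+(7.6 × 10⁻⁴)(+4.53) = 2.5 × 10⁻³ → stable
  195–200 m: −αΔT+βΔS = −(2.4 × 10⁻⁴)(+1.3)+(7.6 × 10⁻⁴)(+6.97) = 5.0 × 10⁻³ → stable
The 132–175 m interval has Δρ < 0: lighter water underlies denser water.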